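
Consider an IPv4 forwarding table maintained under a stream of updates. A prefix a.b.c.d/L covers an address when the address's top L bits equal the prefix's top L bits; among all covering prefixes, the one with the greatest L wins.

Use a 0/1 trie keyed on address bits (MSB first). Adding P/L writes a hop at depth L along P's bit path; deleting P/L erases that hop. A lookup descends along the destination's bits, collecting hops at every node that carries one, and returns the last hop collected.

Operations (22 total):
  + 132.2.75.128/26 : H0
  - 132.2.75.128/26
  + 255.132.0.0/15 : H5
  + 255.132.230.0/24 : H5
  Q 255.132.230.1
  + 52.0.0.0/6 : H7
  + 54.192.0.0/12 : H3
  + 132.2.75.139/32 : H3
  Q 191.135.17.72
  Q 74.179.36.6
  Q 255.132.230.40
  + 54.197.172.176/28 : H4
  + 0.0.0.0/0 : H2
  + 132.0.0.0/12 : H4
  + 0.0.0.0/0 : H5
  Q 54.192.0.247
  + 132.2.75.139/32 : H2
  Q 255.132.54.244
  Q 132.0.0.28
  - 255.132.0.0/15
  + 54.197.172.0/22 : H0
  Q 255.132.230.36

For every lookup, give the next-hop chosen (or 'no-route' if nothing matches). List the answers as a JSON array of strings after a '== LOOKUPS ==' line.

Apply in order:
  add 132.2.75.128/26 -> H0 at depth 26
  - 132.2.75.128/26 clear@26
  add 255.132.0.0/15 -> H5 at depth 15
  add 255.132.230.0/24 -> H5 at depth 24
  lookup 255.132.230.1: bits 111111111000010011100110 walk d0:-→d1:-→d2:-→d3:-→d4:-→d5:-→d6:-→d7:-→d8:-→d9:-→d10:-→d11:-→d12:-→d13:-→d14:-→d15:H5→d16:-→d17:-→d18:-→d19:-→d20:-→d21:-→d22:-→d23:-→d24:H5 -> H5
  add 52.0.0.0/6 -> H7 at depth 6
  add 54.192.0.0/12 -> H3 at depth 12
  add 132.2.75.139/32 -> H3 at depth 32
  lookup 191.135.17.72: bits 10 walk d0:-→d1:-→d2:- -> no-route
  lookup 74.179.36.6: bits 0 walk d0:-→d1:- -> no-route
  lookup 255.132.230.40: bits 111111111000010011100110 walk d0:-→d1:-→d2:-→d3:-→d4:-→d5:-→d6:-→d7:-→d8:-→d9:-→d10:-→d11:-→d12:-→d13:-→d14:-→d15:H5→d16:-→d17:-→d18:-→d19:-→d20:-→d21:-→d22:-→d23:-→d24:H5 -> H5
  add 54.197.172.176/28 -> H4 at depth 28
  add 0.0.0.0/0 -> H2 at depth 0
  add 132.0.0.0/12 -> H4 at depth 12
  add 0.0.0.0/0 -> H5 at depth 0
  lookup 54.192.0.247: bits 0011011011000 walk d0:H5→d1:-→d2:-→d3:-→d4:-→d5:-→d6:H7→d7:-→d8:-→d9:-→d10:-→d11:-→d12:H3→d13:- -> H3
  add 132.2.75.139/32 -> H2 at depth 32
  lookup 255.132.54.244: bits 1111111110000100 walk d0:H5→d1:-→d2:-→d3:-→d4:-→d5:-→d6:-→d7:-→d8:-→d9:-→d10:-→d11:-→d12:-→d13:-→d14:-→d15:H5→d16:- -> H5
  lookup 132.0.0.28: bits 10000100000000 walk d0:H5→d1:-→d2:-→d3:-→d4:-→d5:-→d6:-→d7:-→d8:-→d9:-→d10:-→d11:-→d12:H4→d13:-→d14:- -> H4
  - 255.132.0.0/15 clear@15
  add 54.197.172.0/22 -> H0 at depth 22
  lookup 255.132.230.36: bits 111111111000010011100110 walk d0:H5→d1:-→d2:-→d3:-→d4:-→d5:-→d6:-→d7:-→d8:-→d9:-→d10:-→d11:-→d12:-→d13:-→d14:-→d15:-→d16:-→d17:-→d18:-→d19:-→d20:-→d21:-→d22:-→d23:-→d24:H5 -> H5

== LOOKUPS ==
["H5","no-route","no-route","H5","H3","H5","H4","H5"]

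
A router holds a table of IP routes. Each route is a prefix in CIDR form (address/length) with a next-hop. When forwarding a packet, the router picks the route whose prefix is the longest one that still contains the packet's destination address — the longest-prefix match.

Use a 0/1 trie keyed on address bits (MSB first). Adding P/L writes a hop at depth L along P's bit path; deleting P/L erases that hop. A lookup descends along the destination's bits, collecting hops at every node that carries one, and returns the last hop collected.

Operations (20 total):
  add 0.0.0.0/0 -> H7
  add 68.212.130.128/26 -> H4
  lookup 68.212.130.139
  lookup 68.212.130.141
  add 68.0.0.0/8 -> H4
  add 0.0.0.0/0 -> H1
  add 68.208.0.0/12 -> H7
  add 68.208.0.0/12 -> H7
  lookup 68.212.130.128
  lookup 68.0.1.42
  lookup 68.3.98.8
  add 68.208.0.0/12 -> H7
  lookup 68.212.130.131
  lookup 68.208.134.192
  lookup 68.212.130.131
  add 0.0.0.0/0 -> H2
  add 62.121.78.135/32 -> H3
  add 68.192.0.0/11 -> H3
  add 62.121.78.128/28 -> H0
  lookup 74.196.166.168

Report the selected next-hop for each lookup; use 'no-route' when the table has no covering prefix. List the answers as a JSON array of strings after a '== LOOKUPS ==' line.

Process each operation:
  add 0.0.0.0/0 -> H7 at depth 0
  add 68.212.130.128/26 -> H4 at depth 26
  Q 68.212.130.139: descend 01000100110101001000001010 ; hops seen [H7,H4] ; pick H4
  Q 68.212.130.141: descend 01000100110101001000001010 ; hops seen [H7,H4] ; pick H4
  add 68.0.0.0/8 -> H4 at depth 8
  add 0.0.0.0/0 -> H1 at depth 0
  add 68.208.0.0/12 -> H7 at depth 12
  add 68.208.0.0/12 -> H7 at depth 12
  Q 68.212.130.128: descend 01000100110101001000001010 ; hops seen [H1,H4,H7,H4] ; pick H4
  Q 68.0.1.42: descend 01000100 ; hops seen [H1,H4] ; pick H4
  Q 68.3.98.8: descend 01000100 ; hops seen [H1,H4] ; pick H4
  add 68.208.0.0/12 -> H7 at depth 12
  Q 68.212.130.131: descend 01000100110101001000001010 ; hops seen [H1,H4,H7,H4] ; pick H4
  Q 68.208.134.192: descend 0100010011010 ; hops seen [H1,H4,H7] ; pick H7
  Q 68.212.130.131: descend 01000100110101001000001010 ; hops seen [H1,H4,H7,H4] ; pick H4
  add 0.0.0.0/0 -> H2 at depth 0
  add 62.121.78.135/32 -> H3 at depth 32
  add 68.192.0.0/11 -> H3 at depth 11
  add 62.121.78.128/28 -> H0 at depth 28
  Q 74.196.166.168: descend 0100 ; hops seen [H2] ; pick H2

== LOOKUPS ==
["H4","H4","H4","H4","H4","H4","H7","H4","H2"]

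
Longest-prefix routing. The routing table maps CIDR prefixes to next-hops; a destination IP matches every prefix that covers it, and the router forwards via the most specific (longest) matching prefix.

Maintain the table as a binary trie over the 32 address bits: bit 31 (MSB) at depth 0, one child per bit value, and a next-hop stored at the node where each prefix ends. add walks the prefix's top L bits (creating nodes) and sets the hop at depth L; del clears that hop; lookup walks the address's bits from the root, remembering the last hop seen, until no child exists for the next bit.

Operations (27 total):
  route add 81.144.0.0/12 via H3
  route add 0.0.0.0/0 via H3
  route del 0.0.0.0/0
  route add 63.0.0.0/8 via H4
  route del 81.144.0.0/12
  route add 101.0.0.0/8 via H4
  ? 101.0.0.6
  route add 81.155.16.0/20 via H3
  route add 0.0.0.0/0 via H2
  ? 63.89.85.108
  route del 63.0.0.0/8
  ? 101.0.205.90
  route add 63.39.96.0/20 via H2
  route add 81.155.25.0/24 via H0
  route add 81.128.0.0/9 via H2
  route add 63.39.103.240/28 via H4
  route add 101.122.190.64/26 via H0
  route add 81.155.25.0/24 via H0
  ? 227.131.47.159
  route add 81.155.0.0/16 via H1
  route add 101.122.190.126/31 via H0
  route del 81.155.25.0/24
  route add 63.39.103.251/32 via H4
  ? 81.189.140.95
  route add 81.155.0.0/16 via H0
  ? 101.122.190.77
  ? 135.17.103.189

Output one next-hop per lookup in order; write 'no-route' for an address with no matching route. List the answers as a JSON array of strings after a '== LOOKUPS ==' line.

Process each operation:
  + 81.144.0.0/12 (H3) depth=12
  + 0.0.0.0/0 (H3) depth=0
  - 0.0.0.0/0 clear@0
  + 63.0.0.0/8 (H4) depth=8
  - 81.144.0.0/12 clear@12
  + 101.0.0.0/8 (H4) depth=8
  lookup 101.0.0.6: bits 01100101 walk d0:-→d1:-→d2:-→d3:-→d4:-→d5:-→d6:-→d7:-→d8:H4 -> H4
  + 81.155.16.0/20 (H3) depth=20
  + 0.0.0.0/0 (H2) depth=0
  lookup 63.89.85.108: bits 00111111 walk d0:H2→d1:-→d2:-→d3:-→d4:-→d5:-→d6:-→d7:-→d8:H4 -> H4
  - 63.0.0.0/8 clear@8
  lookup 101.0.205.90: bits 01100101 walk d0:H2→d1:-→d2:-→d3:-→d4:-→d5:-→d6:-→d7:-→d8:H4 -> H4
  + 63.39.96.0/20 (H2) depth=20
  + 81.155.25.0/24 (H0) depth=24
  + 81.128.0.0/9 (H2) depth=9
  + 63.39.103.240/28 (H4) depth=28
  + 101.122.190.64/26 (H0) depth=26
  + 81.155.25.0/24 (H0) depth=24
  lookup 227.131.47.159: bits ε walk d0:H2 -> H2
  + 81.155.0.0/16 (H1) depth=16
  + 101.122.190.126/31 (H0) depth=31
  - 81.155.25.0/24 clear@24
  + 63.39.103.251/32 (H4) depth=32
  lookup 81.189.140.95: bits 0101000110 walk d0:H2→d1:-→d2:-→d3:-→d4:-→d5:-→d6:-→d7:-→d8:-→d9:H2→d10:- -> H2
  + 81.155.0.0/16 (H0) depth=16
  lookup 101.122.190.77: bits 01100101011110101011111001 walk d0:H2→d1:-→d2:-→d3:-→d4:-→d5:-→d6:-→d7:-→d8:H4→d9:-→d10:-→d11:-→d12:-→d13:-→d14:-→d15:-→d16:-→d17:-→d18:-→d19:-→d20:-→d21:-→d22:-→d23:-→d24:-→d25:-→d26:H0 -> H0
  lookup 135.17.103.189: bits ε walk d0:H2 -> H2

== LOOKUPS ==
["H4","H4","H4","H2","H2","H0","H2"]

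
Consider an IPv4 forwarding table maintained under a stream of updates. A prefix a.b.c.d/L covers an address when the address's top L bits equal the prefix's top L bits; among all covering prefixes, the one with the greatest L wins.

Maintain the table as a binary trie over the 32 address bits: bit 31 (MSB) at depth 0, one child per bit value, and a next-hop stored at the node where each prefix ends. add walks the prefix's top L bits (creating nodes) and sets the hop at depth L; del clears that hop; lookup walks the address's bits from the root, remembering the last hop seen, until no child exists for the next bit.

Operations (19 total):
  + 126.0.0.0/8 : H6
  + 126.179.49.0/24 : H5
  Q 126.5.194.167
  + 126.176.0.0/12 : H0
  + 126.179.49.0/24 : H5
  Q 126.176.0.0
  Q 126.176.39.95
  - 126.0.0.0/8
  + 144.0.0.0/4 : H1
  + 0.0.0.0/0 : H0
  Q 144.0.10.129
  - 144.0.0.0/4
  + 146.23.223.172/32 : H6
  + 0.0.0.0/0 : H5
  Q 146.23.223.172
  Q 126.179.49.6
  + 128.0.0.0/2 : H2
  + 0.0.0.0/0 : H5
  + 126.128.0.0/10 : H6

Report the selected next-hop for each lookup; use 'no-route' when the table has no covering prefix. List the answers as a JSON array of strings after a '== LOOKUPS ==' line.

Trace:
  add 126.0.0.0/8 -> H6 at depth 8
  add 126.179.49.0/24 -> H5 at depth 24
  Q 126.5.194.167: descend 01111110 ; hops seen [H6] ; pick H6
  add 126.176.0.0/12 -> H0 at depth 12
  add 126.179.49.0/24 -> H5 at depth 24
  Q 126.176.0.0: descend 01111110101100 ; hops seen [H6,H0] ; pick H0
  Q 126.176.39.95: descend 01111110101100 ; hops seen [H6,H0] ; pick H0
  del 126.0.0.0/8 (clear depth 8)
  add 144.0.0.0/4 -> H1 at depth 4
  add 0.0.0.0/0 -> H0 at depth 0
  Q 144.0.10.129: descend 1001 ; hops seen [H0,H1] ; pick H1
  del 144.0.0.0/4 (clear depth 4)
  add 146.23.223.172/32 -> H6 at depth 32
  add 0.0.0.0/0 -> H5 at depth 0
  Q 146.23.223.172: descend 10010010000101111101111110101100 ; hops seen [H5,H6] ; pick H6
  Q 126.179.49.6: descend 011111101011001100110001 ; hops seen [H5,H0,H5] ; pick H5
  add 128.0.0.0/2 -> H2 at depth 2
  add 0.0.0.0/0 -> H5 at depth 0
  add 126.128.0.0/10 -> H6 at depth 10

== LOOKUPS ==
["H6","H0","H0","H1","H6","H5"]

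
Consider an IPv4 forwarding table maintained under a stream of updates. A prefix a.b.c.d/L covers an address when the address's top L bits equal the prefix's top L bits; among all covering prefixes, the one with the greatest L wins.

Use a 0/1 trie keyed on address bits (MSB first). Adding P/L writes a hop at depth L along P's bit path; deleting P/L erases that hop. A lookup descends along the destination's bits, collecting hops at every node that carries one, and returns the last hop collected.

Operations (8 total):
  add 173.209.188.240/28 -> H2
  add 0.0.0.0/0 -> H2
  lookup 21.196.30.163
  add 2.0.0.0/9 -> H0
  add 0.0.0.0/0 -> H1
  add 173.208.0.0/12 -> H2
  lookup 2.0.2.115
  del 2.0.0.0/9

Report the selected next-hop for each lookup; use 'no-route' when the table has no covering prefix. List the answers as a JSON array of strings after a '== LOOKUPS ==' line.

Process each operation:
  + 173.209.188.240/28 (H2) depth=28
  + 0.0.0.0/0 (H2) depth=0
  lookup 21.196.30.163: bits ε walk d0:H2 -> H2
  + 2.0.0.0/9 (H0) depth=9
  + 0.0.0.0/0 (H1) depth=0
  + 173.208.0.0/12 (H2) depth=12
  lookup 2.0.2.115: bits 000000100 walk d0:H1→d1:-→d2:-→d3:-→d4:-→d5:-→d6:-→d7:-→d8:-→d9:H0 -> H0
  - 2.0.0.0/9 clear@9

== LOOKUPS ==
["H2","H0"]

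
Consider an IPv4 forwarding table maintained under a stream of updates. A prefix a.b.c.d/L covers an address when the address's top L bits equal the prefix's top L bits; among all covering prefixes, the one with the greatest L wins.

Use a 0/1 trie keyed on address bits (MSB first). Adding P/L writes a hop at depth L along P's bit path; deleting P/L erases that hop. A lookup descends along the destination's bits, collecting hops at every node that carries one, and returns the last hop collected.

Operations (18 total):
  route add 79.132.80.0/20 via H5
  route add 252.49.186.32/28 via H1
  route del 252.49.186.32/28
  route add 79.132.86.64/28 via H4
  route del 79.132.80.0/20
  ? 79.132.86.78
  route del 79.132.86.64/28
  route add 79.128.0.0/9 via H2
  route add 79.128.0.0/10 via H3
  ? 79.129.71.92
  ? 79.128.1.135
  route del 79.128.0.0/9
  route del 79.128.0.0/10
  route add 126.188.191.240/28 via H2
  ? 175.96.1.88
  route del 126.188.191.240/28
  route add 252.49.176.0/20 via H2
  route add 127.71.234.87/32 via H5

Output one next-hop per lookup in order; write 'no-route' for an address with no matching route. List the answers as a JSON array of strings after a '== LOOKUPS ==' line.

Trace:
  add 79.132.80.0/20 -> H5 at depth 20
  add 252.49.186.32/28 -> H1 at depth 28
  del 252.49.186.32/28 (clear depth 28)
  add 79.132.86.64/28 -> H4 at depth 28
  del 79.132.80.0/20 (clear depth 20)
  Q 79.132.86.78: descend 0100111110000100010101100100 ; hops seen [H4] ; pick H4
  del 79.132.86.64/28 (clear depth 28)
  add 79.128.0.0/9 -> H2 at depth 9
  add 79.128.0.0/10 -> H3 at depth 10
  Q 79.129.71.92: descend 0100111110000 ; hops seen [H2,H3] ; pick H3
  Q 79.128.1.135: descend 0100111110000 ; hops seen [H2,H3] ; pick H3
  del 79.128.0.0/9 (clear depth 9)
  del 79.128.0.0/10 (clear depth 10)
  add 126.188.191.240/28 -> H2 at depth 28
  Q 175.96.1.88: descend 1 ; hops seen [∅] ; pick no-route
  del 126.188.191.240/28 (clear depth 28)
  add 252.49.176.0/20 -> H2 at depth 20
  add 127.71.234.87/32 -> H5 at depth 32

== LOOKUPS ==
["H4","H3","H3","no-route"]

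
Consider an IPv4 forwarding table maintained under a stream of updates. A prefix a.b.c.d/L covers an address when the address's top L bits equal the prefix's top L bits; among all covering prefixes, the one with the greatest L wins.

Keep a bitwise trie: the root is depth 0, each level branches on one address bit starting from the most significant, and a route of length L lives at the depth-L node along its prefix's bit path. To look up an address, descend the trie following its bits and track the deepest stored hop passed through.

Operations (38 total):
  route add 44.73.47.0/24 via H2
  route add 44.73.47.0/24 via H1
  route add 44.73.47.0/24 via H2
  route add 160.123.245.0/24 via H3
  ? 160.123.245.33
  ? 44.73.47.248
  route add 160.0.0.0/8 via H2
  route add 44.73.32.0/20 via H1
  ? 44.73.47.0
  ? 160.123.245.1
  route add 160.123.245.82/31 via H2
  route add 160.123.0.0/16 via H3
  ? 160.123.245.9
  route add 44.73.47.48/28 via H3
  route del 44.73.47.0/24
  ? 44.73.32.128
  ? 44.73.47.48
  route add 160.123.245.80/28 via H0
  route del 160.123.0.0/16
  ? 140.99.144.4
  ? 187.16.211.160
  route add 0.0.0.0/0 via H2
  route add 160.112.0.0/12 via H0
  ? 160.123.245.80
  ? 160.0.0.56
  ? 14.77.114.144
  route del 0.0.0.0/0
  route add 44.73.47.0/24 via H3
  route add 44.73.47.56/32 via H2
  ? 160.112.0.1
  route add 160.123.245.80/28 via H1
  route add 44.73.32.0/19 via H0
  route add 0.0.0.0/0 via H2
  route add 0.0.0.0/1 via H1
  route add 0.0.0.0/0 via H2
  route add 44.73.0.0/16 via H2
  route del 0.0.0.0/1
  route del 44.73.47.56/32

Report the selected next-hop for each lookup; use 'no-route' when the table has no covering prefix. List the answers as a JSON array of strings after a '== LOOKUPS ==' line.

Process each operation:
  + 44.73.47.0/24 (H2) depth=24
  + 44.73.47.0/24 (H1) depth=24
  + 44.73.47.0/24 (H2) depth=24
  + 160.123.245.0/24 (H3) depth=24
  lookup 160.123.245.33: bits 101000000111101111110101 walk d0:-→d1:-→d2:-→d3:-→d4:-→d5:-→d6:-→d7:-→d8:-→d9:-→d10:-→d11:-→d12:-→d13:-→d14:-→d15:-→d16:-→d17:-→d18:-→d19:-→d20:-→d21:-→d22:-→d23:-→d24:H3 -> H3
  lookup 44.73.47.248: bits 001011000100100100101111 walk d0:-→d1:-→d2:-→d3:-→d4:-→d5:-→d6:-→d7:-→d8:-→d9:-→d10:-→d11:-→d12:-→d13:-→d14:-→d15:-→d16:-→d17:-→d18:-→d19:-→d20:-→d21:-→d22:-→d23:-→d24:H2 -> H2
  + 160.0.0.0/8 (H2) depth=8
  + 44.73.32.0/20 (H1) depth=20
  lookup 44.73.47.0: bits 001011000100100100101111 walk d0:-→d1:-→d2:-→d3:-→d4:-→d5:-→d6:-→d7:-→d8:-→d9:-→d10:-→d11:-→d12:-→d13:-→d14:-→d15:-→d16:-→d17:-→d18:-→d19:-→d20:H1→d21:-→d22:-→d23:-→d24:H2 -> H2
  lookup 160.123.245.1: bits 101000000111101111110101 walk d0:-→d1:-→d2:-→d3:-→d4:-→d5:-→d6:-→d7:-→d8:H2→d9:-→d10:-→d11:-→d12:-→d13:-→d14:-→d15:-→d16:-→d17:-→d18:-→d19:-→d20:-→d21:-→d22:-→d23:-→d24:H3 -> H3
  + 160.123.245.82/31 (H2) depth=31
  + 160.123.0.0/16 (H3) depth=16
  lookup 160.123.245.9: bits 1010000001111011111101010 walk d0:-→d1:-→d2:-→d3:-→d4:-→d5:-→d6:-→d7:-→d8:H2→d9:-→d10:-→d11:-→d12:-→d13:-→d14:-→d15:-→d16:H3→d17:-→d18:-→d19:-→d20:-→d21:-→d22:-→d23:-→d24:H3→d25:- -> H3
  + 44.73.47.48/28 (H3) depth=28
  - 44.73.47.0/24 clear@24
  lookup 44.73.32.128: bits 00101100010010010010 walk d0:-→d1:-→d2:-→d3:-→d4:-→d5:-→d6:-→d7:-→d8:-→d9:-→d10:-→d11:-→d12:-→d13:-→d14:-→d15:-→d16:-→d17:-→d18:-→d19:-→d20:H1 -> H1
  lookup 44.73.47.48: bits 0010110001001001001011110011 walk d0:-→d1:-→d2:-→d3:-→d4:-→d5:-→d6:-→d7:-→d8:-→d9:-→d10:-→d11:-→d12:-→d13:-→d14:-→d15:-→d16:-→d17:-→d18:-→d19:-→d20:H1→d21:-→d22:-→d23:-→d24:-→d25:-→d26:-→d27:-→d28:H3 -> H3
  + 160.123.245.80/28 (H0) depth=28
  - 160.123.0.0/16 clear@16
  lookup 140.99.144.4: bits 10 walk d0:-→d1:-→d2:- -> no-route
  lookup 187.16.211.160: bits 101 walk d0:-→d1:-→d2:-→d3:- -> no-route
  + 0.0.0.0/0 (H2) depth=0
  + 160.112.0.0/12 (H0) depth=12
  lookup 160.123.245.80: bits 101000000111101111110101010100 walk d0:H2→d1:-→d2:-→d3:-→d4:-→d5:-→d6:-→d7:-→d8:H2→d9:-→d10:-→d11:-→d12:H0→d13:-→d14:-→d15:-→d16:-→d17:-→d18:-→d19:-→d20:-→d21:-→d22:-→d23:-→d24:H3→d25:-→d26:-→d27:-→d28:H0→d29:-→d30:- -> H0
  lookup 160.0.0.56: bits 101000000 walk d0:H2→d1:-→d2:-→d3:-→d4:-→d5:-→d6:-→d7:-→d8:H2→d9:- -> H2
  lookup 14.77.114.144: bits 00 walk d0:H2→d1:-→d2:- -> H2
  - 0.0.0.0/0 clear@0
  + 44.73.47.0/24 (H3) depth=24
  + 44.73.47.56/32 (H2) depth=32
  lookup 160.112.0.1: bits 101000000111 walk d0:-→d1:-→d2:-→d3:-→d4:-→d5:-→d6:-→d7:-→d8:H2→d9:-→d10:-→d11:-→d12:H0 -> H0
  + 160.123.245.80/28 (H1) depth=28
  + 44.73.32.0/19 (H0) depth=19
  + 0.0.0.0/0 (H2) depth=0
  + 0.0.0.0/1 (H1) depth=1
  + 0.0.0.0/0 (H2) depth=0
  + 44.73.0.0/16 (H2) depth=16
  - 0.0.0.0/1 clear@1
  - 44.73.47.56/32 clear@32

== LOOKUPS ==
["H3","H2","H2","H3","H3","H1","H3","no-route","no-route","H0","H2","H2","H0"]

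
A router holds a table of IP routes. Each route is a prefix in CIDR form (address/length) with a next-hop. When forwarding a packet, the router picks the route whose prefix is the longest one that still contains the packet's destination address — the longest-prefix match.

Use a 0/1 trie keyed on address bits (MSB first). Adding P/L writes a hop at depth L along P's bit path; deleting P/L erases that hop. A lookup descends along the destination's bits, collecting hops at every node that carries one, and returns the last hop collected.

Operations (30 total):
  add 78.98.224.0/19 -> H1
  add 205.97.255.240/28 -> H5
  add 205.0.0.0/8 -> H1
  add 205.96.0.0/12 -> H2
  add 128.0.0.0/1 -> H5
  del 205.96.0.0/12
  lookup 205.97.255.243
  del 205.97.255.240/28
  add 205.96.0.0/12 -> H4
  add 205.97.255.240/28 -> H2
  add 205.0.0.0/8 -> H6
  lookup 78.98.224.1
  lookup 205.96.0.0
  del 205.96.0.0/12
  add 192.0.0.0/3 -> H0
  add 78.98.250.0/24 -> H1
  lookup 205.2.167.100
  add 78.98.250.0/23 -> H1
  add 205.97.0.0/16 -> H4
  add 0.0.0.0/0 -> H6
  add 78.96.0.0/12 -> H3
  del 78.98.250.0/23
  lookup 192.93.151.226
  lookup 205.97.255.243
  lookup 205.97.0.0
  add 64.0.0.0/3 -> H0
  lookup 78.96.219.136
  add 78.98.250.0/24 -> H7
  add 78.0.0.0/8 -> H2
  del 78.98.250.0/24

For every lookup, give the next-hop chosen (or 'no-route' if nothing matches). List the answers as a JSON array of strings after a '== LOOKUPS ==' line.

Trace:
  + 78.98.224.0/19 (H1) depth=19
  + 205.97.255.240/28 (H5) depth=28
  + 205.0.0.0/8 (H1) depth=8
  + 205.96.0.0/12 (H2) depth=12
  + 128.0.0.0/1 (H5) depth=1
  - 205.96.0.0/12 clear@12
  lookup 205.97.255.243: bits 1100110101100001111111111111 walk d0:-→d1:H5→d2:-→d3:-→d4:-→d5:-→d6:-→d7:-→d8:H1→d9:-→d10:-→d11:-→d12:-→d13:-→d14:-→d15:-→d16:-→d17:-→d18:-→d19:-→d20:-→d21:-→d22:-→d23:-→d24:-→d25:-→d26:-→d27:-→d28:H5 -> H5
  - 205.97.255.240/28 clear@28
  + 205.96.0.0/12 (H4) depth=12
  + 205.97.255.240/28 (H2) depth=28
  + 205.0.0.0/8 (H6) depth=8
  lookup 78.98.224.1: bits 0100111001100010111 walk d0:-→d1:-→d2:-→d3:-→d4:-→d5:-→d6:-→d7:-→d8:-→d9:-→d10:-→d11:-→d12:-→d13:-→d14:-→d15:-→d16:-→d17:-→d18:-→d19:H1 -> H1
  lookup 205.96.0.0: bits 110011010110000 walk d0:-→d1:H5→d2:-→d3:-→d4:-→d5:-→d6:-→d7:-→d8:H6→d9:-→d10:-→d11:-→d12:H4→d13:-→d14:-→d15:- -> H4
  - 205.96.0.0/12 clear@12
  + 192.0.0.0/3 (H0) depth=3
  + 78.98.250.0/24 (H1) depth=24
  lookup 205.2.167.100: bits 110011010 walk d0:-→d1:H5→d2:-→d3:H0→d4:-→d5:-→d6:-→d7:-→d8:H6→d9:- -> H6
  + 78.98.250.0/23 (H1) depth=23
  + 205.97.0.0/16 (H4) depth=16
  + 0.0.0.0/0 (H6) depth=0
  + 78.96.0.0/12 (H3) depth=12
  - 78.98.250.0/23 clear@23
  lookup 192.93.151.226: bits 1100 walk d0:H6→d1:H5→d2:-→d3:H0→d4:- -> H0
  lookup 205.97.255.243: bits 1100110101100001111111111111 walk d0:H6→d1:H5→d2:-→d3:H0→d4:-→d5:-→d6:-→d7:-→d8:H6→d9:-→d10:-→d11:-→d12:-→d13:-→d14:-→d15:-→d16:H4→d17:-→d18:-→d19:-→d20:-→d21:-→d22:-→d23:-→d24:-→d25:-→d26:-→d27:-→d28:H2 -> H2
  lookup 205.97.0.0: bits 1100110101100001 walk d0:H6→d1:H5→d2:-→d3:H0→d4:-→d5:-→d6:-→d7:-→d8:H6→d9:-→d10:-→d11:-→d12:-→d13:-→d14:-→d15:-→d16:H4 -> H4
  + 64.0.0.0/3 (H0) depth=3
  lookup 78.96.219.136: bits 01001110011000 walk d0:H6→d1:-→d2:-→d3:H0→d4:-→d5:-→d6:-→d7:-→d8:-→d9:-→d10:-→d11:-→d12:H3→d13:-→d14:- -> H3
  + 78.98.250.0/24 (H7) depth=24
  + 78.0.0.0/8 (H2) depth=8
  - 78.98.250.0/24 clear@24

== LOOKUPS ==
["H5","H1","H4","H6","H0","H2","H4","H3"]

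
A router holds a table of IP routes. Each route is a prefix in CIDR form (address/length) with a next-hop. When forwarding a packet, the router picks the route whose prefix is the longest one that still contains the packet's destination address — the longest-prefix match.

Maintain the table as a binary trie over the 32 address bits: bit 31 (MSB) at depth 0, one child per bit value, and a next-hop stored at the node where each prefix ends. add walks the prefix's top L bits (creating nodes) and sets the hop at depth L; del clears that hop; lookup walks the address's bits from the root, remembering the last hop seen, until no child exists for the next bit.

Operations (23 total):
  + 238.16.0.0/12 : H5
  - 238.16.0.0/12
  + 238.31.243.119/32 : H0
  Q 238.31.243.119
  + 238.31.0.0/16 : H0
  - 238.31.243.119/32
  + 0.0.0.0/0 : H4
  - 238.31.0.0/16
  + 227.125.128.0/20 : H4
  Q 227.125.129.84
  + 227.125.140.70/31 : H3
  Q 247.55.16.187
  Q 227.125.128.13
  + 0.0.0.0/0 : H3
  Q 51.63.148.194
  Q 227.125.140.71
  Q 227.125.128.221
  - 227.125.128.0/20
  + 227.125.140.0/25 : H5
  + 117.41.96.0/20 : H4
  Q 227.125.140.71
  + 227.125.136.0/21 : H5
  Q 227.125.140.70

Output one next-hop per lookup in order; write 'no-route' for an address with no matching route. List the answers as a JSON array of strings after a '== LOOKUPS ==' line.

Process each operation:
  add 238.16.0.0/12 -> H5 at depth 12
  del 238.16.0.0/12 (clear depth 12)
  add 238.31.243.119/32 -> H0 at depth 32
  lookup 238.31.243.119: bits 11101110000111111111001101110111 walk d0:-→d1:-→d2:-→d3:-→d4:-→d5:-→d6:-→d7:-→d8:-→d9:-→d10:-→d11:-→d12:-→d13:-→d14:-→d15:-→d16:-→d17:-→d18:-→d19:-→d20:-→d21:-→d22:-→d23:-→d24:-→d25:-→d26:-→d27:-→d28:-→d29:-→d30:-→d31:-→d32:H0 -> H0
  add 238.31.0.0/16 -> H0 at depth 16
  del 238.31.243.119/32 (clear depth 32)
  add 0.0.0.0/0 -> H4 at depth 0
  del 238.31.0.0/16 (clear depth 16)
  add 227.125.128.0/20 -> H4 at depth 20
  lookup 227.125.129.84: bits 11100011011111011000 walk d0:H4→d1:-→d2:-→d3:-→d4:-→d5:-→d6:-→d7:-→d8:-→d9:-→d10:-→d11:-→d12:-→d13:-→d14:-→d15:-→d16:-→d17:-→d18:-→d19:-→d20:H4 -> H4
  add 227.125.140.70/31 -> H3 at depth 31
  lookup 247.55.16.187: bits 111 walk d0:H4→d1:-→d2:-→d3:- -> H4
  lookup 227.125.128.13: bits 11100011011111011000 walk d0:H4→d1:-→d2:-→d3:-→d4:-→d5:-→d6:-→d7:-→d8:-→d9:-→d10:-→d11:-→d12:-→d13:-→d14:-→d15:-→d16:-→d17:-→d18:-→d19:-→d20:H4 -> H4
  add 0.0.0.0/0 -> H3 at depth 0
  lookup 51.63.148.194: bits ε walk d0:H3 -> H3
  lookup 227.125.140.71: bits 1110001101111101100011000100011 walk d0:H3→d1:-→d2:-→d3:-→d4:-→d5:-→d6:-→d7:-→d8:-→d9:-→d10:-→d11:-→d12:-→d13:-→d14:-→d15:-→d16:-→d17:-→d18:-→d19:-→d20:H4→d21:-→d22:-→d23:-→d24:-→d25:-→d26:-→d27:-→d28:-→d29:-→d30:-→d31:H3 -> H3
  lookup 227.125.128.221: bits 11100011011111011000 walk d0:H3→d1:-→d2:-→d3:-→d4:-→d5:-→d6:-→d7:-→d8:-→d9:-→d10:-→d11:-→d12:-→d13:-→d14:-→d15:-→d16:-→d17:-→d18:-→d19:-→d20:H4 -> H4
  del 227.125.128.0/20 (clear depth 20)
  add 227.125.140.0/25 -> H5 at depth 25
  add 117.41.96.0/20 -> H4 at depth 20
  lookup 227.125.140.71: bits 1110001101111101100011000100011 walk d0:H3→d1:-→d2:-→d3:-→d4:-→d5:-→d6:-→d7:-→d8:-→d9:-→d10:-→d11:-→d12:-→d13:-→d14:-→d15:-→d16:-→d17:-→d18:-→d19:-→d20:-→d21:-→d22:-→d23:-→d24:-→d25:H5→d26:-→d27:-→d28:-→d29:-→d30:-→d31:H3 -> H3
  add 227.125.136.0/21 -> H5 at depth 21
  lookup 227.125.140.70: bits 1110001101111101100011000100011 walk d0:H3→d1:-→d2:-→d3:-→d4:-→d5:-→d6:-→d7:-→d8:-→d9:-→d10:-→d11:-→d12:-→d13:-→d14:-→d15:-→d16:-→d17:-→d18:-→d19:-→d20:-→d21:H5→d22:-→d23:-→d24:-→d25:H5→d26:-→d27:-→d28:-→d29:-→d30:-→d31:H3 -> H3

== LOOKUPS ==
["H0","H4","H4","H4","H3","H3","H4","H3","H3"]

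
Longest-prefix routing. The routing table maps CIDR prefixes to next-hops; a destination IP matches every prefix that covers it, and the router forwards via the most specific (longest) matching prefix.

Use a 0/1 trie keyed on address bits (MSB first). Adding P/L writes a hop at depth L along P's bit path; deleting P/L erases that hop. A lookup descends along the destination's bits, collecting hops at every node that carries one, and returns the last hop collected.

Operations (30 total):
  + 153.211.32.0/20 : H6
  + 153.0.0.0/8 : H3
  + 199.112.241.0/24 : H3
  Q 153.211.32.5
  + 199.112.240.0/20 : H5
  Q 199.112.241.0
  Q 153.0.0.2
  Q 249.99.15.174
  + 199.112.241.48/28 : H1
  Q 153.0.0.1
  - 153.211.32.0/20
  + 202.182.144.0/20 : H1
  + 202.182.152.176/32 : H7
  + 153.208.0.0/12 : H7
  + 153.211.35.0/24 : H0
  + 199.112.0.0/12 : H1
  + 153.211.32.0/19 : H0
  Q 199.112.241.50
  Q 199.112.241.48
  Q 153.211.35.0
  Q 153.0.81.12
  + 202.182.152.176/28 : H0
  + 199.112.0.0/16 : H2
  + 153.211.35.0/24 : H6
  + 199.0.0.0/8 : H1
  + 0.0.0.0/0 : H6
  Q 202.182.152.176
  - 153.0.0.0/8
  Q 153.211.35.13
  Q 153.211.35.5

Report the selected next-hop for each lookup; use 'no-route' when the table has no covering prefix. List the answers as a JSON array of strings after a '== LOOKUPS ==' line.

Trace:
  add 153.211.32.0/20 -> H6 at depth 20
  add 153.0.0.0/8 -> H3 at depth 8
  add 199.112.241.0/24 -> H3 at depth 24
  ? 153.211.32.5  path d0:-→d1:-→d2:-→d3:-→d4:-→d5:-→d6:-→d7:-→d8:H3→d9:-→d10:-→d11:-→d12:-→d13:-→d14:-→d15:-→d16:-→d17:-→d18:-→d19:-→d20:H6  best=H6
  add 199.112.240.0/20 -> H5 at depth 20
  ? 199.112.241.0  path d0:-→d1:-→d2:-→d3:-→d4:-→d5:-→d6:-→d7:-→d8:-→d9:-→d10:-→d11:-→d12:-→d13:-→d14:-→d15:-→d16:-→d17:-→d18:-→d19:-→d20:H5→d21:-→d22:-→d23:-→d24:H3  best=H3
  ? 153.0.0.2  path d0:-→d1:-→d2:-→d3:-→d4:-→d5:-→d6:-→d7:-→d8:H3  best=H3
  ? 249.99.15.174  path d0:-→d1:-→d2:-  best=no-route
  add 199.112.241.48/28 -> H1 at depth 28
  ? 153.0.0.1  path d0:-→d1:-→d2:-→d3:-→d4:-→d5:-→d6:-→d7:-→d8:H3  best=H3
  - 153.211.32.0/20 clear@20
  add 202.182.144.0/20 -> H1 at depth 20
  add 202.182.152.176/32 -> H7 at depth 32
  add 153.208.0.0/12 -> H7 at depth 12
  add 153.211.35.0/24 -> H0 at depth 24
  add 199.112.0.0/12 -> H1 at depth 12
  add 153.211.32.0/19 -> H0 at depth 19
  ? 199.112.241.50  path d0:-→d1:-→d2:-→d3:-→d4:-→d5:-→d6:-→d7:-→d8:-→d9:-→d10:-→d11:-→d12:H1→d13:-→d14:-→d15:-→d16:-→d17:-→d18:-→d19:-→d20:H5→d21:-→d22:-→d23:-→d24:H3→d25:-→d26:-→d27:-→d28:H1  best=H1
  ? 199.112.241.48  path d0:-→d1:-→d2:-→d3:-→d4:-→d5:-→d6:-→d7:-→d8:-→d9:-→d10:-→d11:-→d12:H1→d13:-→d14:-→d15:-→d16:-→d17:-→d18:-→d19:-→d20:H5→d21:-→d22:-→d23:-→d24:H3→d25:-→d26:-→d27:-→d28:H1  best=H1
  ? 153.211.35.0  path d0:-→d1:-→d2:-→d3:-→d4:-→d5:-→d6:-→d7:-→d8:H3→d9:-→d10:-→d11:-→d12:H7→d13:-→d14:-→d15:-→d16:-→d17:-→d18:-→d19:H0→d20:-→d21:-→d22:-→d23:-→d24:H0  best=H0
  ? 153.0.81.12  path d0:-→d1:-→d2:-→d3:-→d4:-→d5:-→d6:-→d7:-→d8:H3  best=H3
  add 202.182.152.176/28 -> H0 at depth 28
  add 199.112.0.0/16 -> H2 at depth 16
  add 153.211.35.0/24 -> H6 at depth 24
  add 199.0.0.0/8 -> H1 at depth 8
  add 0.0.0.0/0 -> H6 at depth 0
  ? 202.182.152.176  path d0:H6→d1:-→d2:-→d3:-→d4:-→d5:-→d6:-→d7:-→d8:-→d9:-→d10:-→d11:-→d12:-→d13:-→d14:-→d15:-→d16:-→d17:-→d18:-→d19:-→d20:H1→d21:-→d22:-→d23:-→d24:-→d25:-→d26:-→d27:-→d28:H0→d29:-→d30:-→d31:-→d32:H7  best=H7
  - 153.0.0.0/8 clear@8
  ? 153.211.35.13  path d0:H6→d1:-→d2:-→d3:-→d4:-→d5:-→d6:-→d7:-→d8:-→d9:-→d10:-→d11:-→d12:H7→d13:-→d14:-→d15:-→d16:-→d17:-→d18:-→d19:H0→d20:-→d21:-→d22:-→d23:-→d24:H6  best=H6
  ? 153.211.35.5  path d0:H6→d1:-→d2:-→d3:-→d4:-→d5:-→d6:-→d7:-→d8:-→d9:-→d10:-→d11:-→d12:H7→d13:-→d14:-→d15:-→d16:-→d17:-→d18:-→d19:H0→d20:-→d21:-→d22:-→d23:-→d24:H6  best=H6

== LOOKUPS ==
["H6","H3","H3","no-route","H3","H1","H1","H0","H3","H7","H6","H6"]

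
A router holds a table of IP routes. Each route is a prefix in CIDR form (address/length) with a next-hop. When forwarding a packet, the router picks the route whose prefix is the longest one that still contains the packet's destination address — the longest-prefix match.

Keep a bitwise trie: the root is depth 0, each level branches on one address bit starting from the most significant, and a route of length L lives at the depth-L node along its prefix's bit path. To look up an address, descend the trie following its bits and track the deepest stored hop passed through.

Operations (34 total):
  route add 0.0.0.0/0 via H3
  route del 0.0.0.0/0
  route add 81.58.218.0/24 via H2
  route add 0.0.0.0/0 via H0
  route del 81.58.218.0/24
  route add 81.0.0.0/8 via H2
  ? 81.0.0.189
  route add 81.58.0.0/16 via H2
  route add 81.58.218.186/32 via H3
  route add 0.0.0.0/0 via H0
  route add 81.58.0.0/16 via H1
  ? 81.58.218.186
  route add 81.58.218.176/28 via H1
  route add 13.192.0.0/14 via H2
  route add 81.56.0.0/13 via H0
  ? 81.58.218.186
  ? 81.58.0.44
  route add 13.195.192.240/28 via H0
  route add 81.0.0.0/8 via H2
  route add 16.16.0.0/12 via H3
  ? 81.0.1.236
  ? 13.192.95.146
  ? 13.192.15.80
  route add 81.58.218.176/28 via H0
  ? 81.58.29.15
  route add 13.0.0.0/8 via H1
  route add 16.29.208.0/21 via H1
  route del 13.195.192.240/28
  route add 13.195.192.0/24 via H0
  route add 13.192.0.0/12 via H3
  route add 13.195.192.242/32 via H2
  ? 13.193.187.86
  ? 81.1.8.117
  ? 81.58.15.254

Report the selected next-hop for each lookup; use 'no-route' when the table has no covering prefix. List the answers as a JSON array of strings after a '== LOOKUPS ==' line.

Apply in order:
  add 0.0.0.0/0 -> H3 at depth 0
  - 0.0.0.0/0 clear@0
  add 81.58.218.0/24 -> H2 at depth 24
  add 0.0.0.0/0 -> H0 at depth 0
  - 81.58.218.0/24 clear@24
  add 81.0.0.0/8 -> H2 at depth 8
  lookup 81.0.0.189: bits 0101000100 walk d0:H0→d1:-→d2:-→d3:-→d4:-→d5:-→d6:-→d7:-→d8:H2→d9:-→d10:- -> H2
  add 81.58.0.0/16 -> H2 at depth 16
  add 81.58.218.186/32 -> H3 at depth 32
  add 0.0.0.0/0 -> H0 at depth 0
  add 81.58.0.0/16 -> H1 at depth 16
  lookup 81.58.218.186: bits 01010001001110101101101010111010 walk d0:H0→d1:-→d2:-→d3:-→d4:-→d5:-→d6:-→d7:-→d8:H2→d9:-→d10:-→d11:-→d12:-→d13:-→d14:-→d15:-→d16:H1→d17:-→d18:-→d19:-→d20:-→d21:-→d22:-→d23:-→d24:-→d25:-→d26:-→d27:-→d28:-→d29:-→d30:-→d31:-→d32:H3 -> H3
  add 81.58.218.176/28 -> H1 at depth 28
  add 13.192.0.0/14 -> H2 at depth 14
  add 81.56.0.0/13 -> H0 at depth 13
  lookup 81.58.218.186: bits 01010001001110101101101010111010 walk d0:H0→d1:-→d2:-→d3:-→d4:-→d5:-→d6:-→d7:-→d8:H2→d9:-→d10:-→d11:-→d12:-→d13:H0→d14:-→d15:-→d16:H1→d17:-→d18:-→d19:-→d20:-→d21:-→d22:-→d23:-→d24:-→d25:-→d26:-→d27:-→d28:H1→d29:-→d30:-→d31:-→d32:H3 -> H3
  lookup 81.58.0.44: bits 0101000100111010 walk d0:H0→d1:-→d2:-→d3:-→d4:-→d5:-→d6:-→d7:-→d8:H2→d9:-→d10:-→d11:-→d12:-→d13:H0→d14:-→d15:-→d16:H1 -> H1
  add 13.195.192.240/28 -> H0 at depth 28
  add 81.0.0.0/8 -> H2 at depth 8
  add 16.16.0.0/12 -> H3 at depth 12
  lookup 81.0.1.236: bits 0101000100 walk d0:H0→d1:-→d2:-→d3:-→d4:-→d5:-→d6:-→d7:-→d8:H2→d9:-→d10:- -> H2
  lookup 13.192.95.146: bits 00001101110000 walk d0:H0→d1:-→d2:-→d3:-→d4:-→d5:-→d6:-→d7:-→d8:-→d9:-→d10:-→d11:-→d12:-→d13:-→d14:H2 -> H2
  lookup 13.192.15.80: bits 00001101110000 walk d0:H0→d1:-→d2:-→d3:-→d4:-→d5:-→d6:-→d7:-→d8:-→d9:-→d10:-→d11:-→d12:-→d13:-→d14:H2 -> H2
  add 81.58.218.176/28 -> H0 at depth 28
  lookup 81.58.29.15: bits 0101000100111010 walk d0:H0→d1:-→d2:-→d3:-→d4:-→d5:-→d6:-→d7:-→d8:H2→d9:-→d10:-→d11:-→d12:-→d13:H0→d14:-→d15:-→d16:H1 -> H1
  add 13.0.0.0/8 -> H1 at depth 8
  add 16.29.208.0/21 -> H1 at depth 21
  - 13.195.192.240/28 clear@28
  add 13.195.192.0/24 -> H0 at depth 24
  add 13.192.0.0/12 -> H3 at depth 12
  add 13.195.192.242/32 -> H2 at depth 32
  lookup 13.193.187.86: bits 00001101110000 walk d0:H0→d1:-→d2:-→d3:-→d4:-→d5:-→d6:-→d7:-→d8:H1→d9:-→d10:-→d11:-→d12:H3→d13:-→d14:H2 -> H2
  lookup 81.1.8.117: bits 0101000100 walk d0:H0→d1:-→d2:-→d3:-→d4:-→d5:-→d6:-→d7:-→d8:H2→d9:-→d10:- -> H2
  lookup 81.58.15.254: bits 0101000100111010 walk d0:H0→d1:-→d2:-→d3:-→d4:-→d5:-→d6:-→d7:-→d8:H2→d9:-→d10:-→d11:-→d12:-→d13:H0→d14:-→d15:-→d16:H1 -> H1

== LOOKUPS ==
["H2","H3","H3","H1","H2","H2","H2","H1","H2","H2","H1"]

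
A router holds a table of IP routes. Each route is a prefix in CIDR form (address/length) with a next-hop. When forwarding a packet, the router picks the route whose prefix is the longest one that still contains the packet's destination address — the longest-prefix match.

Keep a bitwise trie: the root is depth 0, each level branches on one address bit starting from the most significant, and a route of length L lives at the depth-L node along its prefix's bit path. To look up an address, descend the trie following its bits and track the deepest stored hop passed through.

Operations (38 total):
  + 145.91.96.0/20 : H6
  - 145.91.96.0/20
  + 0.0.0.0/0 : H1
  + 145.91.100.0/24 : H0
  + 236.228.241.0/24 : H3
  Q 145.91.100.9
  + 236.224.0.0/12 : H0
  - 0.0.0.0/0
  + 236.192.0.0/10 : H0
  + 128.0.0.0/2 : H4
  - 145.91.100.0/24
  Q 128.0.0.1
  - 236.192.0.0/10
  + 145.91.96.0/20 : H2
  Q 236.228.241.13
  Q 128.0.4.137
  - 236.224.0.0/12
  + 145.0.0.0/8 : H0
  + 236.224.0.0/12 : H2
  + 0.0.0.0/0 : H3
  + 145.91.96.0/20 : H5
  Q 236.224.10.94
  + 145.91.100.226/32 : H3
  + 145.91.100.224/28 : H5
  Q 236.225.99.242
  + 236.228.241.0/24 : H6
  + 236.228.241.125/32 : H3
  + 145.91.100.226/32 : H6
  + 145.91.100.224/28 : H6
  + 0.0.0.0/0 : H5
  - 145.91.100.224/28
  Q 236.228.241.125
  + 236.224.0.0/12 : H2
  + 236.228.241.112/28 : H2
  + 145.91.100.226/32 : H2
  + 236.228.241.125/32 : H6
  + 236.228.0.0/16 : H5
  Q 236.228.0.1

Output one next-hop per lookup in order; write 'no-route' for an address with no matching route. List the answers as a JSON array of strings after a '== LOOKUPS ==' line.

Process each operation:
  add 145.91.96.0/20 -> H6 at depth 20
  - 145.91.96.0/20 clear@20
  add 0.0.0.0/0 -> H1 at depth 0
  add 145.91.100.0/24 -> H0 at depth 24
  add 236.228.241.0/24 -> H3 at depth 24
  lookup 145.91.100.9: bits 100100010101101101100100 walk d0:H1→d1:-→d2:-→d3:-→d4:-→d5:-→d6:-→d7:-→d8:-→d9:-→d10:-→d11:-→d12:-→d13:-→d14:-→d15:-→d16:-→d17:-→d18:-→d19:-→d20:-→d21:-→d22:-→d23:-→d24:H0 -> H0
  add 236.224.0.0/12 -> H0 at depth 12
  - 0.0.0.0/0 clear@0
  add 236.192.0.0/10 -> H0 at depth 10
  add 128.0.0.0/2 -> H4 at depth 2
  - 145.91.100.0/24 clear@24
  lookup 128.0.0.1: bits 100 walk d0:-→d1:-→d2:H4→d3:- -> H4
  - 236.192.0.0/10 clear@10
  add 145.91.96.0/20 -> H2 at depth 20
  lookup 236.228.241.13: bits 111011001110010011110001 walk d0:-→d1:-→d2:-→d3:-→d4:-→d5:-→d6:-→d7:-→d8:-→d9:-→d10:-→d11:-→d12:H0→d13:-→d14:-→d15:-→d16:-→d17:-→d18:-→d19:-→d20:-→d21:-→d22:-→d23:-→d24:H3 -> H3
  lookup 128.0.4.137: bits 100 walk d0:-→d1:-→d2:H4→d3:- -> H4
  - 236.224.0.0/12 clear@12
  add 145.0.0.0/8 -> H0 at depth 8
  add 236.224.0.0/12 -> H2 at depth 12
  add 0.0.0.0/0 -> H3 at depth 0
  add 145.91.96.0/20 -> H5 at depth 20
  lookup 236.224.10.94: bits 1110110011100 walk d0:H3→d1:-→d2:-→d3:-→d4:-→d5:-→d6:-→d7:-→d8:-→d9:-→d10:-→d11:-→d12:H2→d13:- -> H2
  add 145.91.100.226/32 -> H3 at depth 32
  add 145.91.100.224/28 -> H5 at depth 28
  lookup 236.225.99.242: bits 1110110011100 walk d0:H3→d1:-→d2:-→d3:-→d4:-→d5:-→d6:-→d7:-→d8:-→d9:-→d10:-→d11:-→d12:H2→d13:- -> H2
  add 236.228.241.0/24 -> H6 at depth 24
  add 236.228.241.125/32 -> H3 at depth 32
  add 145.91.100.226/32 -> H6 at depth 32
  add 145.91.100.224/28 -> H6 at depth 28
  add 0.0.0.0/0 -> H5 at depth 0
  - 145.91.100.224/28 clear@28
  lookup 236.228.241.125: bits 11101100111001001111000101111101 walk d0:H5→d1:-→d2:-→d3:-→d4:-→d5:-→d6:-→d7:-→d8:-→d9:-→d10:-→d11:-→d12:H2→d13:-→d14:-→d15:-→d16:-→d17:-→d18:-→d19:-→d20:-→d21:-→d22:-→d23:-→d24:H6→d25:-→d26:-→d27:-→d28:-→d29:-→d30:-→d31:-→d32:H3 -> H3
  add 236.224.0.0/12 -> H2 at depth 12
  add 236.228.241.112/28 -> H2 at depth 28
  add 145.91.100.226/32 -> H2 at depth 32
  add 236.228.241.125/32 -> H6 at depth 32
  add 236.228.0.0/16 -> H5 at depth 16
  lookup 236.228.0.1: bits 1110110011100100 walk d0:H5→d1:-→d2:-→d3:-→d4:-→d5:-→d6:-→d7:-→d8:-→d9:-→d10:-→d11:-→d12:H2→d13:-→d14:-→d15:-→d16:H5 -> H5

== LOOKUPS ==
["H0","H4","H3","H4","H2","H2","H3","H5"]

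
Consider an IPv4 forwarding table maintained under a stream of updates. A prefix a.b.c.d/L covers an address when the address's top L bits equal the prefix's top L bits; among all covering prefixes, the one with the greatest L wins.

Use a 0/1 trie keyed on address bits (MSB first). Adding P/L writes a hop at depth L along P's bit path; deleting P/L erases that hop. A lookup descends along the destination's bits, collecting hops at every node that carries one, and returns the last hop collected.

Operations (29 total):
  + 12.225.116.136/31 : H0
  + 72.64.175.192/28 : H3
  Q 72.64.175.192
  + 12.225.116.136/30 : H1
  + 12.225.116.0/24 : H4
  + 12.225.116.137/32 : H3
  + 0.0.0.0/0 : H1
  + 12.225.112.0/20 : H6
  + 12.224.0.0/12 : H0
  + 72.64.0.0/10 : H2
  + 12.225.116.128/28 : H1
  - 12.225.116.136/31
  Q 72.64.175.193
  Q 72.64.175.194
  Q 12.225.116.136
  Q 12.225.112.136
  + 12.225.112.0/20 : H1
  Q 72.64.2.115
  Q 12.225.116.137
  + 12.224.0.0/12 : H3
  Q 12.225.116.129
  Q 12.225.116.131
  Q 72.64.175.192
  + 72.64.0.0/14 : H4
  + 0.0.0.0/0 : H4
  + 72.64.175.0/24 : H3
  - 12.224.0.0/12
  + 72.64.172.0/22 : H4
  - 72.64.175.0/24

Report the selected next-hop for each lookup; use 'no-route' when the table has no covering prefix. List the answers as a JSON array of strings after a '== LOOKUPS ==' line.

Apply in order:
  + 12.225.116.136/31 (H0) depth=31
  + 72.64.175.192/28 (H3) depth=28
  lookup 72.64.175.192: bits 0100100001000000101011111100 walk d0:-→d1:-→d2:-→d3:-→d4:-→d5:-→d6:-→d7:-→d8:-→d9:-→d10:-→d11:-→d12:-→d13:-→d14:-→d15:-→d16:-→d17:-→d18:-→d19:-→d20:-→d21:-→d22:-→d23:-→d24:-→d25:-→d26:-→d27:-→d28:H3 -> H3
  + 12.225.116.136/30 (H1) depth=30
  + 12.225.116.0/24 (H4) depth=24
  + 12.225.116.137/32 (H3) depth=32
  + 0.0.0.0/0 (H1) depth=0
  + 12.225.112.0/20 (H6) depth=20
  + 12.224.0.0/12 (H0) depth=12
  + 72.64.0.0/10 (H2) depth=10
  + 12.225.116.128/28 (H1) depth=28
  del 12.225.116.136/31 (clear depth 31)
  lookup 72.64.175.193: bits 0100100001000000101011111100 walk d0:H1→d1:-→d2:-→d3:-→d4:-→d5:-→d6:-→d7:-→d8:-→d9:-→d10:H2→d11:-→d12:-→d13:-→d14:-→d15:-→d16:-→d17:-→d18:-→d19:-→d20:-→d21:-→d22:-→d23:-→d24:-→d25:-→d26:-→d27:-→d28:H3 -> H3
  lookup 72.64.175.194: bits 0100100001000000101011111100 walk d0:H1→d1:-→d2:-→d3:-→d4:-→d5:-→d6:-→d7:-→d8:-→d9:-→d10:H2→d11:-→d12:-→d13:-→d14:-→d15:-→d16:-→d17:-→d18:-→d19:-→d20:-→d21:-→d22:-→d23:-→d24:-→d25:-→d26:-→d27:-→d28:H3 -> H3
  lookup 12.225.116.136: bits 0000110011100001011101001000100 walk d0:H1→d1:-→d2:-→d3:-→d4:-→d5:-→d6:-→d7:-→d8:-→d9:-→d10:-→d11:-→d12:H0→d13:-→d14:-→d15:-→d16:-→d17:-→d18:-→d19:-→d20:H6→d21:-→d22:-→d23:-→d24:H4→d25:-→d26:-→d27:-→d28:H1→d29:-→d30:H1→d31:- -> H1
  lookup 12.225.112.136: bits 000011001110000101110 walk d0:H1→d1:-→d2:-→d3:-→d4:-→d5:-→d6:-→d7:-→d8:-→d9:-→d10:-→d11:-→d12:H0→d13:-→d14:-→d15:-→d16:-→d17:-→d18:-→d19:-→d20:H6→d21:- -> H6
  + 12.225.112.0/20 (H1) depth=20
  lookup 72.64.2.115: bits 0100100001000000 walk d0:H1→d1:-→d2:-→d3:-→d4:-→d5:-→d6:-→d7:-→d8:-→d9:-→d10:H2→d11:-→d12:-→d13:-→d14:-→d15:-→d16:- -> H2
  lookup 12.225.116.137: bits 00001100111000010111010010001001 walk d0:H1→d1:-→d2:-→d3:-→d4:-→d5:-→d6:-→d7:-→d8:-→d9:-→d10:-→d11:-→d12:H0→d13:-→d14:-→d15:-→d16:-→d17:-→d18:-→d19:-→d20:H1→d21:-→d22:-→d23:-→d24:H4→d25:-→d26:-→d27:-→d28:H1→d29:-→d30:H1→d31:-→d32:H3 -> H3
  + 12.224.0.0/12 (H3) depth=12
  lookup 12.225.116.129: bits 0000110011100001011101001000 walk d0:H1→d1:-→d2:-→d3:-→d4:-→d5:-→d6:-→d7:-→d8:-→d9:-→d10:-→d11:-→d12:H3→d13:-→d14:-→d15:-→d16:-→d17:-→d18:-→d19:-→d20:H1→d21:-→d22:-→d23:-→d24:H4→d25:-→d26:-→d27:-→d28:H1 -> H1
  lookup 12.225.116.131: bits 0000110011100001011101001000 walk d0:H1→d1:-→d2:-→d3:-→d4:-→d5:-→d6:-→d7:-→d8:-→d9:-→d10:-→d11:-→d12:H3→d13:-→d14:-→d15:-→d16:-→d17:-→d18:-→d19:-→d20:H1→d21:-→d22:-→d23:-→d24:H4→d25:-→d26:-→d27:-→d28:H1 -> H1
  lookup 72.64.175.192: bits 0100100001000000101011111100 walk d0:H1→d1:-→d2:-→d3:-→d4:-→d5:-→d6:-→d7:-→d8:-→d9:-→d10:H2→d11:-→d12:-→d13:-→d14:-→d15:-→d16:-→d17:-→d18:-→d19:-→d20:-→d21:-→d22:-→d23:-→d24:-→d25:-→d26:-→d27:-→d28:H3 -> H3
  + 72.64.0.0/14 (H4) depth=14
  + 0.0.0.0/0 (H4) depth=0
  + 72.64.175.0/24 (H3) depth=24
  del 12.224.0.0/12 (clear depth 12)
  + 72.64.172.0/22 (H4) depth=22
  del 72.64.175.0/24 (clear depth 24)

== LOOKUPS ==
["H3","H3","H3","H1","H6","H2","H3","H1","H1","H3"]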